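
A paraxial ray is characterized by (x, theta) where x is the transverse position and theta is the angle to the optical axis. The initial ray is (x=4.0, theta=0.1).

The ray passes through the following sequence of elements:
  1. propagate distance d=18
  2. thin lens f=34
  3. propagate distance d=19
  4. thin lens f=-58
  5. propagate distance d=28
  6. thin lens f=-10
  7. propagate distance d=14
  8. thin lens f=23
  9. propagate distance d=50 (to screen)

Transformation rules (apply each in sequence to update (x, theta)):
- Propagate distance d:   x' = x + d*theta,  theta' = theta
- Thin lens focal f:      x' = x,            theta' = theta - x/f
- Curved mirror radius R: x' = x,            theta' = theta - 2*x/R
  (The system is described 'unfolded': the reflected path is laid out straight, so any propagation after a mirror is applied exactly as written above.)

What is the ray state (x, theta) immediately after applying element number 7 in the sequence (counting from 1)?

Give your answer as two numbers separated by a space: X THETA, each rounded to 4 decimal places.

Answer: 11.2118 0.4698

Derivation:
Initial: x=4.0000 theta=0.1000
After 1 (propagate distance d=18): x=5.8000 theta=0.1000
After 2 (thin lens f=34): x=5.8000 theta=-6/85 (≈-0.0706)
After 3 (propagate distance d=19): x=379/85 (≈4.4588) theta=-6/85 (≈-0.0706)
After 4 (thin lens f=-58): x=379/85 (≈4.4588) theta=31/4930 (≈0.0063)
After 5 (propagate distance d=28): x=2285/493 (≈4.6349) theta=31/4930 (≈0.0063)
After 6 (thin lens f=-10): x=2285/493 (≈4.6349) theta=1158/2465 (≈0.4698)
After 7 (propagate distance d=14): x=953/85 (≈11.2118) theta=1158/2465 (≈0.4698)
Rounded to 4 decimal places: x = 11.2118, theta = 0.4698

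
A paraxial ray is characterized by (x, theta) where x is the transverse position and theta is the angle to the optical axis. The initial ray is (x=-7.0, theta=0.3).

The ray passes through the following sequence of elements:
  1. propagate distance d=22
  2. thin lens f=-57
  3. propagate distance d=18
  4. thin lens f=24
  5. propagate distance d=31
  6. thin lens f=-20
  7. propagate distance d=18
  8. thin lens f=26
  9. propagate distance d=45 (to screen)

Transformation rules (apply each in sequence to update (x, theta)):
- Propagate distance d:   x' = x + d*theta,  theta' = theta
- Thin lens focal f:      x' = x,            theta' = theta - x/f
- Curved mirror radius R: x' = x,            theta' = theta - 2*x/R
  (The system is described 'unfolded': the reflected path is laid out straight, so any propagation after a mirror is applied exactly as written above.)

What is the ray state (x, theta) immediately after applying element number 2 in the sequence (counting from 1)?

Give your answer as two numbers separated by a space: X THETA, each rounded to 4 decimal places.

Initial: x=-7.0000 theta=0.3000
After 1 (propagate distance d=22): x=-0.4000 theta=0.3000
After 2 (thin lens f=-57): x=-0.4000 theta=167/570 (≈0.2930)
Rounded to 4 decimal places: x = -0.4000, theta = 0.2930

Answer: -0.4000 0.2930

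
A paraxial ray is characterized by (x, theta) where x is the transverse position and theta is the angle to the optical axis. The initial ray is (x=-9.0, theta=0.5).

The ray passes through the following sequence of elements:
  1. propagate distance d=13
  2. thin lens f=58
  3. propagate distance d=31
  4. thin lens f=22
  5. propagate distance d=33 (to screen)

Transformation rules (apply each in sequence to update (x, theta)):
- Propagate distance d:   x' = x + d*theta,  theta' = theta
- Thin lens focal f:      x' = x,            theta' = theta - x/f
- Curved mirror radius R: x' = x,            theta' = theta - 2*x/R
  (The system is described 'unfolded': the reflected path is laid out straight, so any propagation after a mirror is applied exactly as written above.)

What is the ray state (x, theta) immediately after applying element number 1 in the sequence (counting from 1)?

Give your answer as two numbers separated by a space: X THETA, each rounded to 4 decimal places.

Initial: x=-9.0000 theta=0.5000
After 1 (propagate distance d=13): x=-2.5000 theta=0.5000
Rounded to 4 decimal places: x = -2.5000, theta = 0.5000

Answer: -2.5000 0.5000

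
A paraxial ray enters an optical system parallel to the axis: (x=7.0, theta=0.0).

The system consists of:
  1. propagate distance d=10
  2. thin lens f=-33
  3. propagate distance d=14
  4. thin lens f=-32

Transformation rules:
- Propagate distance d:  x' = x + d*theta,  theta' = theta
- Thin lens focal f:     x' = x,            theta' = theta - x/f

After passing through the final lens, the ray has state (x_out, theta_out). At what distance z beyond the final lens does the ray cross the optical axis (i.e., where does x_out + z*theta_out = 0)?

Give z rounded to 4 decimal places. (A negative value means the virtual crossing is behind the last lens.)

Answer: -19.0380

Derivation:
Initial: x=7.0000 theta=0.0000
After 1 (propagate distance d=10): x=7.0000 theta=0.0000
After 2 (thin lens f=-33): x=7.0000 theta=7/33 (≈0.2121)
After 3 (propagate distance d=14): x=329/33 (≈9.9697) theta=7/33 (≈0.2121)
After 4 (thin lens f=-32): x=329/33 (≈9.9697) theta=553/1056 (≈0.5237)
z_focus = -x_out/theta_out = -(329/33)/(553/1056) = -1504/79 ≈ -19.0380
Rounded to 4 decimal places: z = -19.0380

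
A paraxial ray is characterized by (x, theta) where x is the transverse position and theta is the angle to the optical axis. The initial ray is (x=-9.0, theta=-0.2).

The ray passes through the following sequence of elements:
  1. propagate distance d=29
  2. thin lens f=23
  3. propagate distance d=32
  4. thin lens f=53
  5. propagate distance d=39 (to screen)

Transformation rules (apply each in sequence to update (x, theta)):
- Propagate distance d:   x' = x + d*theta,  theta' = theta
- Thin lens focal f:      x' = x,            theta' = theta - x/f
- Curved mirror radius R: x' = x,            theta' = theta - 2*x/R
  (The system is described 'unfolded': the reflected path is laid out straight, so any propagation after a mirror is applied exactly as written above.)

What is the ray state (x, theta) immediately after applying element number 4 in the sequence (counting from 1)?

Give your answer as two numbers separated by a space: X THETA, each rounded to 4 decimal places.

Initial: x=-9.0000 theta=-0.2000
After 1 (propagate distance d=29): x=-14.8000 theta=-0.2000
After 2 (thin lens f=23): x=-14.8000 theta=51/115 (≈0.4435)
After 3 (propagate distance d=32): x=-14/23 (≈-0.6087) theta=51/115 (≈0.4435)
After 4 (thin lens f=53): x=-14/23 (≈-0.6087) theta=2773/6095 (≈0.4550)
Rounded to 4 decimal places: x = -0.6087, theta = 0.4550

Answer: -0.6087 0.4550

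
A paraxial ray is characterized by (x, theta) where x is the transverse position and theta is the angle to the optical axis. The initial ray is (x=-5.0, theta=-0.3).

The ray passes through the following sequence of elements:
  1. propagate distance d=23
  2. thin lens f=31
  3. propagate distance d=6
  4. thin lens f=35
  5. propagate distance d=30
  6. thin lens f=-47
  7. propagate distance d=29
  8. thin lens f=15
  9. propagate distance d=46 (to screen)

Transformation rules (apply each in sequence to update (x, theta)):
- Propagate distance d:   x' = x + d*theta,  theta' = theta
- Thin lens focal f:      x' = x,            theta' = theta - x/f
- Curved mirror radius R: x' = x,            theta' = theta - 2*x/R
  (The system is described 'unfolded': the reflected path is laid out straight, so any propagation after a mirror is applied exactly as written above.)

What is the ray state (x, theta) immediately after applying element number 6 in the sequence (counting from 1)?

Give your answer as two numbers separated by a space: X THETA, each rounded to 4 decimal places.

Answer: 0.8880 0.4284

Derivation:
Initial: x=-5.0000 theta=-0.3000
After 1 (propagate distance d=23): x=-11.9000 theta=-0.3000
After 2 (thin lens f=31): x=-11.9000 theta=13/155 (≈0.0839)
After 3 (propagate distance d=6): x=-3533/310 (≈-11.3968) theta=13/155 (≈0.0839)
After 4 (thin lens f=35): x=-3533/310 (≈-11.3968) theta=4443/10850 (≈0.4095)
After 5 (propagate distance d=30): x=1927/2170 (≈0.8880) theta=4443/10850 (≈0.4095)
After 6 (thin lens f=-47): x=1927/2170 (≈0.8880) theta=332/775 (≈0.4284)
Rounded to 4 decimal places: x = 0.8880, theta = 0.4284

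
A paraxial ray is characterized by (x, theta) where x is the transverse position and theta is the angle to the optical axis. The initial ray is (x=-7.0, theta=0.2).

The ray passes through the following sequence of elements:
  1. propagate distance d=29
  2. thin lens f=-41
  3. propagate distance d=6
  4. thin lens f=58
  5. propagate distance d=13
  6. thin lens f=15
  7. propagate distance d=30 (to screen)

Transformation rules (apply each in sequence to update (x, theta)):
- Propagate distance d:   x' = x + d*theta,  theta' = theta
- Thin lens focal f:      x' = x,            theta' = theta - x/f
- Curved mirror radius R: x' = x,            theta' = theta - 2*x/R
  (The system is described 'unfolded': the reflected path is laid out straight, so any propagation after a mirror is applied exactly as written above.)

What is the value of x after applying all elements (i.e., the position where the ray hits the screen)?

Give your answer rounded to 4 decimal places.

Initial: x=-7.0000 theta=0.2000
After 1 (propagate distance d=29): x=-1.2000 theta=0.2000
After 2 (thin lens f=-41): x=-1.2000 theta=7/41 (≈0.1707)
After 3 (propagate distance d=6): x=-36/205 (≈-0.1756) theta=7/41 (≈0.1707)
After 4 (thin lens f=58): x=-36/205 (≈-0.1756) theta=1033/5945 (≈0.1738)
After 5 (propagate distance d=13): x=2477/1189 (≈2.0833) theta=1033/5945 (≈0.1738)
After 6 (thin lens f=15): x=2477/1189 (≈2.0833) theta=622/17835 (≈0.0349)
After 7 (propagate distance d=30 (to screen)): x=3721/1189 (≈3.1295) theta=622/17835 (≈0.0349)
Rounded to 4 decimal places: x = 3.1295

Answer: 3.1295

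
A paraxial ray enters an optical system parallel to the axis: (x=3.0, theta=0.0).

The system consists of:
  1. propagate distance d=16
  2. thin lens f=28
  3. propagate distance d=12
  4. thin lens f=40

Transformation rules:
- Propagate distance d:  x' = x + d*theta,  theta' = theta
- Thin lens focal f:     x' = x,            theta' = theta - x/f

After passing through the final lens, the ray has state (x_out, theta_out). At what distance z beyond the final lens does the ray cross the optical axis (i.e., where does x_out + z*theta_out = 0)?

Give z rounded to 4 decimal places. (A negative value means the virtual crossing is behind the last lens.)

Answer: 11.4286

Derivation:
Initial: x=3.0000 theta=0.0000
After 1 (propagate distance d=16): x=3.0000 theta=0.0000
After 2 (thin lens f=28): x=3.0000 theta=-3/28 (≈-0.1071)
After 3 (propagate distance d=12): x=12/7 (≈1.7143) theta=-3/28 (≈-0.1071)
After 4 (thin lens f=40): x=12/7 (≈1.7143) theta=-0.1500
z_focus = -x_out/theta_out = -(12/7)/(-0.1500) = 80/7 ≈ 11.4286
Rounded to 4 decimal places: z = 11.4286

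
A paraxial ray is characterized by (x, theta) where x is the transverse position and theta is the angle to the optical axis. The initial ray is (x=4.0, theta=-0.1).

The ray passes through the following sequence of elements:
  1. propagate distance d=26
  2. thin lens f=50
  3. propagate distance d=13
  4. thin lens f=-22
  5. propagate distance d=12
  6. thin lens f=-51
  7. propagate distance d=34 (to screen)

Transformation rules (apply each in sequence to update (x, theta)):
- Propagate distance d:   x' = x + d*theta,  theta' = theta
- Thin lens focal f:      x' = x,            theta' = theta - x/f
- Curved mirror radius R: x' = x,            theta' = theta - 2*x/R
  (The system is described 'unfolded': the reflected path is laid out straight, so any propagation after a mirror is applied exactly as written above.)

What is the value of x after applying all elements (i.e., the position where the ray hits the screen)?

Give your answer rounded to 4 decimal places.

Initial: x=4.0000 theta=-0.1000
After 1 (propagate distance d=26): x=1.4000 theta=-0.1000
After 2 (thin lens f=50): x=1.4000 theta=-0.1280
After 3 (propagate distance d=13): x=-0.2640 theta=-0.1280
After 4 (thin lens f=-22): x=-0.2640 theta=-0.1400
After 5 (propagate distance d=12): x=-1.9440 theta=-0.1400
After 6 (thin lens f=-51): x=-1.9440 theta=-757/4250 (≈-0.1781)
After 7 (propagate distance d=34 (to screen)): x=-8.0000 theta=-757/4250 (≈-0.1781)
Rounded to 4 decimal places: x = -8.0000

Answer: -8.0000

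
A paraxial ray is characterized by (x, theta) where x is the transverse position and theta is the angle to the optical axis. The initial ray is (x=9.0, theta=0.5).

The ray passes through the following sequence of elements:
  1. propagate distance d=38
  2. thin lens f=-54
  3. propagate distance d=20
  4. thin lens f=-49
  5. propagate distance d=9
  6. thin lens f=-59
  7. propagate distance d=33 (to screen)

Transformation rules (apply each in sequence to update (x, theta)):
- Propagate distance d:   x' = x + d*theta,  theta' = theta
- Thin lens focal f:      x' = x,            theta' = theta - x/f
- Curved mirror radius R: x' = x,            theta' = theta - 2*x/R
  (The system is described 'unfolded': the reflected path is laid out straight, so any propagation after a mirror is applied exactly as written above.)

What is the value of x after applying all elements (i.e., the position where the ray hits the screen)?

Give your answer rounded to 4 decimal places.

Answer: 169.7594

Derivation:
Initial: x=9.0000 theta=0.5000
After 1 (propagate distance d=38): x=28.0000 theta=0.5000
After 2 (thin lens f=-54): x=28.0000 theta=55/54 (≈1.0185)
After 3 (propagate distance d=20): x=1306/27 (≈48.3704) theta=55/54 (≈1.0185)
After 4 (thin lens f=-49): x=1306/27 (≈48.3704) theta=1769/882 (≈2.0057)
After 5 (propagate distance d=9): x=175751/2646 (≈66.4214) theta=1769/882 (≈2.0057)
After 6 (thin lens f=-59): x=175751/2646 (≈66.4214) theta=244432/78057 (≈3.1315)
After 7 (propagate distance d=33 (to screen)): x=26501821/156114 (≈169.7594) theta=244432/78057 (≈3.1315)
Rounded to 4 decimal places: x = 169.7594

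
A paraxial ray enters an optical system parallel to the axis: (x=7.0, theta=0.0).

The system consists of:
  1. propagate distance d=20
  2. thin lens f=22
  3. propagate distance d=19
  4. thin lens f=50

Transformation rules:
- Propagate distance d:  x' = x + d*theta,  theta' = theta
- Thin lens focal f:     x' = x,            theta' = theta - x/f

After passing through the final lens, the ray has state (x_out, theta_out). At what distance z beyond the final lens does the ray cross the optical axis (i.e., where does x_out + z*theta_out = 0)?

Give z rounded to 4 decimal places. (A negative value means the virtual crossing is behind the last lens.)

Answer: 2.8302

Derivation:
Initial: x=7.0000 theta=0.0000
After 1 (propagate distance d=20): x=7.0000 theta=0.0000
After 2 (thin lens f=22): x=7.0000 theta=-7/22 (≈-0.3182)
After 3 (propagate distance d=19): x=21/22 (≈0.9545) theta=-7/22 (≈-0.3182)
After 4 (thin lens f=50): x=21/22 (≈0.9545) theta=-371/1100 (≈-0.3373)
z_focus = -x_out/theta_out = -(21/22)/(-371/1100) = 150/53 ≈ 2.8302
Rounded to 4 decimal places: z = 2.8302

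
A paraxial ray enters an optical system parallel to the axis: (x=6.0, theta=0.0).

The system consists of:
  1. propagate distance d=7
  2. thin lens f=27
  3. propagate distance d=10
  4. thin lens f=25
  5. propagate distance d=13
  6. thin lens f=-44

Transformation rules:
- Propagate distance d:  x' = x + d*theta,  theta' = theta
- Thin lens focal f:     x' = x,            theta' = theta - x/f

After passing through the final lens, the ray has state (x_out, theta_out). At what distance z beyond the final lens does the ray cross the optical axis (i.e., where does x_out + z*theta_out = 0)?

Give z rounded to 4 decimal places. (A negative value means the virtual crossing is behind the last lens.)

Answer: -2.7039

Derivation:
Initial: x=6.0000 theta=0.0000
After 1 (propagate distance d=7): x=6.0000 theta=0.0000
After 2 (thin lens f=27): x=6.0000 theta=-2/9 (≈-0.2222)
After 3 (propagate distance d=10): x=34/9 (≈3.7778) theta=-2/9 (≈-0.2222)
After 4 (thin lens f=25): x=34/9 (≈3.7778) theta=-28/75 (≈-0.3733)
After 5 (propagate distance d=13): x=-242/225 (≈-1.0756) theta=-28/75 (≈-0.3733)
After 6 (thin lens f=-44): x=-242/225 (≈-1.0756) theta=-179/450 (≈-0.3978)
z_focus = -x_out/theta_out = -(-242/225)/(-179/450) = -484/179 ≈ -2.7039
Rounded to 4 decimal places: z = -2.7039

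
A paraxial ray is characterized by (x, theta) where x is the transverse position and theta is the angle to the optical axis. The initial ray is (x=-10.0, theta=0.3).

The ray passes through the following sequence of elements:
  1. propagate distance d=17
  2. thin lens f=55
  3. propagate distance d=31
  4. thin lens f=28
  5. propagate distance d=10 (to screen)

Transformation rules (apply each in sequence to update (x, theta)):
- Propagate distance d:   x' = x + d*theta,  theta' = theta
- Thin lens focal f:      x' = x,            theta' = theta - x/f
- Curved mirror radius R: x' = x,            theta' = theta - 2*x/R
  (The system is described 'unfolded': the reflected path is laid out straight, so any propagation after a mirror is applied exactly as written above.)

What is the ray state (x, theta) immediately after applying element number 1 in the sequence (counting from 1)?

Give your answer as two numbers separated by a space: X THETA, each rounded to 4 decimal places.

Answer: -4.9000 0.3000

Derivation:
Initial: x=-10.0000 theta=0.3000
After 1 (propagate distance d=17): x=-4.9000 theta=0.3000
Rounded to 4 decimal places: x = -4.9000, theta = 0.3000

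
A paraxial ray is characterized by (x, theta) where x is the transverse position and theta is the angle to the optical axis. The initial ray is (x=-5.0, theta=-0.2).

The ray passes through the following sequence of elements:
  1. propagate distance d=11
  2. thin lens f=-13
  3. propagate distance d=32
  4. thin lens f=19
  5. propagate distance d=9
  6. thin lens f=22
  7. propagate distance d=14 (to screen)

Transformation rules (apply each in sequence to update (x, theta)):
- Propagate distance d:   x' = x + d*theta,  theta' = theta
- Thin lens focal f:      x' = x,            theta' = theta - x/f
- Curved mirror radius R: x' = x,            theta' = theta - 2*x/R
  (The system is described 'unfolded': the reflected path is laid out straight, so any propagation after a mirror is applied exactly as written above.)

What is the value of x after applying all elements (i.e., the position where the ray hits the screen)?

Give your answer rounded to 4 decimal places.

Answer: 4.0643

Derivation:
Initial: x=-5.0000 theta=-0.2000
After 1 (propagate distance d=11): x=-7.2000 theta=-0.2000
After 2 (thin lens f=-13): x=-7.2000 theta=-49/65 (≈-0.7538)
After 3 (propagate distance d=32): x=-2036/65 (≈-31.3231) theta=-49/65 (≈-0.7538)
After 4 (thin lens f=19): x=-2036/65 (≈-31.3231) theta=17/19 (≈0.8947)
After 5 (propagate distance d=9): x=-28739/1235 (≈-23.2704) theta=17/19 (≈0.8947)
After 6 (thin lens f=22): x=-28739/1235 (≈-23.2704) theta=53049/27170 (≈1.9525)
After 7 (propagate distance d=14 (to screen)): x=2906/715 (≈4.0643) theta=53049/27170 (≈1.9525)
Rounded to 4 decimal places: x = 4.0643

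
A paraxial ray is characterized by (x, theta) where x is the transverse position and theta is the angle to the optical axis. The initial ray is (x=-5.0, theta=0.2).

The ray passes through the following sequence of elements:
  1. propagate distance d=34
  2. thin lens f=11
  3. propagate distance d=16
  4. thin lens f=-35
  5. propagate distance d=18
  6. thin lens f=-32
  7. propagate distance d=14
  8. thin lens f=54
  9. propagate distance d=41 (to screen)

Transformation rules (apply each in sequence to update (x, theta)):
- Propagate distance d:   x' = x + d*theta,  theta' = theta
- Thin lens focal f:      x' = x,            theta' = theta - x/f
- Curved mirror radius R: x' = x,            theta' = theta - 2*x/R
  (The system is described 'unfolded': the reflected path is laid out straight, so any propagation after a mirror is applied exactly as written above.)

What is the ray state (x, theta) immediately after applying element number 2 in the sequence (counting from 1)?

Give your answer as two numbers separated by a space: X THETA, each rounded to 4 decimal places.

Initial: x=-5.0000 theta=0.2000
After 1 (propagate distance d=34): x=1.8000 theta=0.2000
After 2 (thin lens f=11): x=1.8000 theta=2/55 (≈0.0364)
Rounded to 4 decimal places: x = 1.8000, theta = 0.0364

Answer: 1.8000 0.0364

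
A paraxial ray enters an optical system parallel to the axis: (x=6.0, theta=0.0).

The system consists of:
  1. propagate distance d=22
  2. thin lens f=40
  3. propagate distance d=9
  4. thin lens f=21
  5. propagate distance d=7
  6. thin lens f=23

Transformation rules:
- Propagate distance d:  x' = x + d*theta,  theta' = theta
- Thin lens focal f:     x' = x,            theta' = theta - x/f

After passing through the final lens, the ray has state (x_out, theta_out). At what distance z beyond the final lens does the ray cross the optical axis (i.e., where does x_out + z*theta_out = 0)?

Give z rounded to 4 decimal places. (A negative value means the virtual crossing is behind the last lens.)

Initial: x=6.0000 theta=0.0000
After 1 (propagate distance d=22): x=6.0000 theta=0.0000
After 2 (thin lens f=40): x=6.0000 theta=-0.1500
After 3 (propagate distance d=9): x=4.6500 theta=-0.1500
After 4 (thin lens f=21): x=4.6500 theta=-13/35 (≈-0.3714)
After 5 (propagate distance d=7): x=2.0500 theta=-13/35 (≈-0.3714)
After 6 (thin lens f=23): x=2.0500 theta=-1483/3220 (≈-0.4606)
z_focus = -x_out/theta_out = -(2.0500)/(-1483/3220) = 6601/1483 ≈ 4.4511
Rounded to 4 decimal places: z = 4.4511

Answer: 4.4511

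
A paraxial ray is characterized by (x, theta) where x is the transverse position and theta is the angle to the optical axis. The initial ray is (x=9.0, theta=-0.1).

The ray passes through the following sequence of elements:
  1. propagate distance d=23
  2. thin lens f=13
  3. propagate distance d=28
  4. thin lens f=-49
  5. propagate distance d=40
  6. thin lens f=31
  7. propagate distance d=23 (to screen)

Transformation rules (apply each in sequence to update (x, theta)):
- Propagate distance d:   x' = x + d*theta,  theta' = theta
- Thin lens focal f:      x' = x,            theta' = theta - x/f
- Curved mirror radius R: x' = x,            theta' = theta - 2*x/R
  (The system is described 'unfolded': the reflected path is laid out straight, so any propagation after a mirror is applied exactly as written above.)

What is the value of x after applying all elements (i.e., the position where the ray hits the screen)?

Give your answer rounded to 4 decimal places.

Answer: -30.3853

Derivation:
Initial: x=9.0000 theta=-0.1000
After 1 (propagate distance d=23): x=6.7000 theta=-0.1000
After 2 (thin lens f=13): x=6.7000 theta=-8/13 (≈-0.6154)
After 3 (propagate distance d=28): x=-1369/130 (≈-10.5308) theta=-8/13 (≈-0.6154)
After 4 (thin lens f=-49): x=-1369/130 (≈-10.5308) theta=-5289/6370 (≈-0.8303)
After 5 (propagate distance d=40): x=-278641/6370 (≈-43.7427) theta=-5289/6370 (≈-0.8303)
After 6 (thin lens f=31): x=-278641/6370 (≈-43.7427) theta=57341/98735 (≈0.5808)
After 7 (propagate distance d=23 (to screen)): x=-1200037/39494 (≈-30.3853) theta=57341/98735 (≈0.5808)
Rounded to 4 decimal places: x = -30.3853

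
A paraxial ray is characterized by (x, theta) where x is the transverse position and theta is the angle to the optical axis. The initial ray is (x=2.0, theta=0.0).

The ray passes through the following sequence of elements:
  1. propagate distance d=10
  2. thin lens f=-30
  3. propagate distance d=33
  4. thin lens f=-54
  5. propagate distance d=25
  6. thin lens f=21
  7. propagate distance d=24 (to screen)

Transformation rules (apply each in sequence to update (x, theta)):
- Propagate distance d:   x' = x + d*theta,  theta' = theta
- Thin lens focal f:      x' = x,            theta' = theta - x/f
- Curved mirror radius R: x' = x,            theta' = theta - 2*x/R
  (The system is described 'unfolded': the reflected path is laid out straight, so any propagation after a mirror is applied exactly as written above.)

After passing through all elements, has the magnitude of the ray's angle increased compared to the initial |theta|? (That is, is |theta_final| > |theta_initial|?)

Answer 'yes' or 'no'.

Initial: x=2.0000 theta=0.0000
After 1 (propagate distance d=10): x=2.0000 theta=0.0000
After 2 (thin lens f=-30): x=2.0000 theta=1/15 (≈0.0667)
After 3 (propagate distance d=33): x=4.2000 theta=1/15 (≈0.0667)
After 4 (thin lens f=-54): x=4.2000 theta=13/90 (≈0.1444)
After 5 (propagate distance d=25): x=703/90 (≈7.8111) theta=13/90 (≈0.1444)
After 6 (thin lens f=21): x=703/90 (≈7.8111) theta=-43/189 (≈-0.2275)
After 7 (propagate distance d=24 (to screen)): x=1481/630 (≈2.3508) theta=-43/189 (≈-0.2275)
|theta_initial|=0.0000 |theta_final|=43/189 (≈0.2275) -> increased

Answer: yes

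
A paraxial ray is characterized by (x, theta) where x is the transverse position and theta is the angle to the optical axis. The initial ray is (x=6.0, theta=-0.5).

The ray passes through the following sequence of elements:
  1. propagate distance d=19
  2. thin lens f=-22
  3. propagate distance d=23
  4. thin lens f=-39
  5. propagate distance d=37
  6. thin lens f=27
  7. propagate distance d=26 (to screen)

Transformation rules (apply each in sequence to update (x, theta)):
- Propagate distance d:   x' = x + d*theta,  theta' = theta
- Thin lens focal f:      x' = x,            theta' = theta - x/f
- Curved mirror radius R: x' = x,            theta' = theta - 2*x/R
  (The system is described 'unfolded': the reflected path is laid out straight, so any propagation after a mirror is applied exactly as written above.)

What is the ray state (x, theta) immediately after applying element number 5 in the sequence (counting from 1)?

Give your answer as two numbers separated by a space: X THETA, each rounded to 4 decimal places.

Answer: -60.7477 -1.1375

Derivation:
Initial: x=6.0000 theta=-0.5000
After 1 (propagate distance d=19): x=-3.5000 theta=-0.5000
After 2 (thin lens f=-22): x=-3.5000 theta=-29/44 (≈-0.6591)
After 3 (propagate distance d=23): x=-821/44 (≈-18.6591) theta=-29/44 (≈-0.6591)
After 4 (thin lens f=-39): x=-821/44 (≈-18.6591) theta=-488/429 (≈-1.1375)
After 5 (propagate distance d=37): x=-104243/1716 (≈-60.7477) theta=-488/429 (≈-1.1375)
Rounded to 4 decimal places: x = -60.7477, theta = -1.1375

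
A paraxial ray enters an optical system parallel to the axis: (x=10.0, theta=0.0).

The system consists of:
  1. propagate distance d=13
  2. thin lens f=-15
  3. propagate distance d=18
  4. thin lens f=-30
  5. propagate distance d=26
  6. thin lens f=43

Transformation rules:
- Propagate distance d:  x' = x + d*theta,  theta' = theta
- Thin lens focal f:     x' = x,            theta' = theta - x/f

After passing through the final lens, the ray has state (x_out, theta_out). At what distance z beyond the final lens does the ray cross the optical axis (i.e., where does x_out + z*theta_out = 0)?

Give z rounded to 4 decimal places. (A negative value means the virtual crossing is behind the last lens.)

Initial: x=10.0000 theta=0.0000
After 1 (propagate distance d=13): x=10.0000 theta=0.0000
After 2 (thin lens f=-15): x=10.0000 theta=2/3 (≈0.6667)
After 3 (propagate distance d=18): x=22.0000 theta=2/3 (≈0.6667)
After 4 (thin lens f=-30): x=22.0000 theta=1.4000
After 5 (propagate distance d=26): x=58.4000 theta=1.4000
After 6 (thin lens f=43): x=58.4000 theta=9/215 (≈0.0419)
z_focus = -x_out/theta_out = -(58.4000)/(9/215) = -12556/9 ≈ -1395.1111
Rounded to 4 decimal places: z = -1395.1111

Answer: -1395.1111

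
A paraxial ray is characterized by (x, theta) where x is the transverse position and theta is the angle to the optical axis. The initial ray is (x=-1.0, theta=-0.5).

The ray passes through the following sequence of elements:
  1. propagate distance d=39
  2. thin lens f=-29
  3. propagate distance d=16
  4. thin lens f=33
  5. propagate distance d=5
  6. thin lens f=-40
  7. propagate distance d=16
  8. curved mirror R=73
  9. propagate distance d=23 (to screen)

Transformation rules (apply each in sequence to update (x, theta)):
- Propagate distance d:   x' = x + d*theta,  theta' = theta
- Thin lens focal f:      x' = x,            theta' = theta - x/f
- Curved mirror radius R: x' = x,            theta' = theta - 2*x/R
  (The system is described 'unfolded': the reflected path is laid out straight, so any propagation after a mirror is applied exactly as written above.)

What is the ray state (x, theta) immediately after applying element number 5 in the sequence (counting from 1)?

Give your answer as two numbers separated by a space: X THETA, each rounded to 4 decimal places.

Answer: -39.8130 -0.0005

Derivation:
Initial: x=-1.0000 theta=-0.5000
After 1 (propagate distance d=39): x=-20.5000 theta=-0.5000
After 2 (thin lens f=-29): x=-20.5000 theta=-35/29 (≈-1.2069)
After 3 (propagate distance d=16): x=-2309/58 (≈-39.8103) theta=-35/29 (≈-1.2069)
After 4 (thin lens f=33): x=-2309/58 (≈-39.8103) theta=-1/1914 (≈-0.0005)
After 5 (propagate distance d=5): x=-38101/957 (≈-39.8130) theta=-1/1914 (≈-0.0005)
Rounded to 4 decimal places: x = -39.8130, theta = -0.0005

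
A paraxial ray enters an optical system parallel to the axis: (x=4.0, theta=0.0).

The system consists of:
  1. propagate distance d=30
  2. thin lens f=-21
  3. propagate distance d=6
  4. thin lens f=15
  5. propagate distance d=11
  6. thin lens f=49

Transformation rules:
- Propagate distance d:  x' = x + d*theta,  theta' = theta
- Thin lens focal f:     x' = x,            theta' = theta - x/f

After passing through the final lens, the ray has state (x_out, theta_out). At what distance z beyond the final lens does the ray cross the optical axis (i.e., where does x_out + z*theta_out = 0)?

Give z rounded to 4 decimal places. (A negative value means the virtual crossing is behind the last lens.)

Initial: x=4.0000 theta=0.0000
After 1 (propagate distance d=30): x=4.0000 theta=0.0000
After 2 (thin lens f=-21): x=4.0000 theta=4/21 (≈0.1905)
After 3 (propagate distance d=6): x=36/7 (≈5.1429) theta=4/21 (≈0.1905)
After 4 (thin lens f=15): x=36/7 (≈5.1429) theta=-16/105 (≈-0.1524)
After 5 (propagate distance d=11): x=52/15 (≈3.4667) theta=-16/105 (≈-0.1524)
After 6 (thin lens f=49): x=52/15 (≈3.4667) theta=-164/735 (≈-0.2231)
z_focus = -x_out/theta_out = -(52/15)/(-164/735) = 637/41 ≈ 15.5366
Rounded to 4 decimal places: z = 15.5366

Answer: 15.5366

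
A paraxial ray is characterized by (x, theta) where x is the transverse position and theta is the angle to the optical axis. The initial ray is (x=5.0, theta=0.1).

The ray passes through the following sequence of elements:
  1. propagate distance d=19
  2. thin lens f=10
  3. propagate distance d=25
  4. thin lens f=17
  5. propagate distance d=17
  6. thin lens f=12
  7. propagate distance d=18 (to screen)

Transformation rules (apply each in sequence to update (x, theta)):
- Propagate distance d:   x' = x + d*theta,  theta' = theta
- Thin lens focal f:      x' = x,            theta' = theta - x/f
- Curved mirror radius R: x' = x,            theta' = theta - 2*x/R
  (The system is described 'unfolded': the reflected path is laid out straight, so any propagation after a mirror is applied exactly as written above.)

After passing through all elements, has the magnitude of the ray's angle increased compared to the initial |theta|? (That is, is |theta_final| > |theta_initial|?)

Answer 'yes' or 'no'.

Answer: yes

Derivation:
Initial: x=5.0000 theta=0.1000
After 1 (propagate distance d=19): x=6.9000 theta=0.1000
After 2 (thin lens f=10): x=6.9000 theta=-0.5900
After 3 (propagate distance d=25): x=-7.8500 theta=-0.5900
After 4 (thin lens f=17): x=-7.8500 theta=-109/850 (≈-0.1282)
After 5 (propagate distance d=17): x=-10.0300 theta=-109/850 (≈-0.1282)
After 6 (thin lens f=12): x=-10.0300 theta=2887/4080 (≈0.7076)
After 7 (propagate distance d=18 (to screen)): x=9203/3400 (≈2.7068) theta=2887/4080 (≈0.7076)
|theta_initial|=0.1000 |theta_final|=2887/4080 (≈0.7076) -> increased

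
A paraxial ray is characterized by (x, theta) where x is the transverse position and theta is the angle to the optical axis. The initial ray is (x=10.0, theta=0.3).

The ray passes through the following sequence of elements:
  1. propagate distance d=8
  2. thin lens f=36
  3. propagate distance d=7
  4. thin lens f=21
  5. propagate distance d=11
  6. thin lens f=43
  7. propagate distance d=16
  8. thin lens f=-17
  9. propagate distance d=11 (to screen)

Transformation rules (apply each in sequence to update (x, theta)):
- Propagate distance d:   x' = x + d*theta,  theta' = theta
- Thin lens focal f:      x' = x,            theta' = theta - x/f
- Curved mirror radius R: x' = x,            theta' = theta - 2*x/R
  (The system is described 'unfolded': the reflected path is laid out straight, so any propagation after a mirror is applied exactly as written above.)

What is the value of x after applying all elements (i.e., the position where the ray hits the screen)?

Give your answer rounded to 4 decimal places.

Initial: x=10.0000 theta=0.3000
After 1 (propagate distance d=8): x=12.4000 theta=0.3000
After 2 (thin lens f=36): x=12.4000 theta=-2/45 (≈-0.0444)
After 3 (propagate distance d=7): x=544/45 (≈12.0889) theta=-2/45 (≈-0.0444)
After 4 (thin lens f=21): x=544/45 (≈12.0889) theta=-586/945 (≈-0.6201)
After 5 (propagate distance d=11): x=4978/945 (≈5.2677) theta=-586/945 (≈-0.6201)
After 6 (thin lens f=43): x=4978/945 (≈5.2677) theta=-30176/40635 (≈-0.7426)
After 7 (propagate distance d=16): x=-268762/40635 (≈-6.6141) theta=-30176/40635 (≈-0.7426)
After 8 (thin lens f=-17): x=-268762/40635 (≈-6.6141) theta=-781754/690795 (≈-1.1317)
After 9 (propagate distance d=11 (to screen)): x=-4389416/230265 (≈-19.0625) theta=-781754/690795 (≈-1.1317)
Rounded to 4 decimal places: x = -19.0625

Answer: -19.0625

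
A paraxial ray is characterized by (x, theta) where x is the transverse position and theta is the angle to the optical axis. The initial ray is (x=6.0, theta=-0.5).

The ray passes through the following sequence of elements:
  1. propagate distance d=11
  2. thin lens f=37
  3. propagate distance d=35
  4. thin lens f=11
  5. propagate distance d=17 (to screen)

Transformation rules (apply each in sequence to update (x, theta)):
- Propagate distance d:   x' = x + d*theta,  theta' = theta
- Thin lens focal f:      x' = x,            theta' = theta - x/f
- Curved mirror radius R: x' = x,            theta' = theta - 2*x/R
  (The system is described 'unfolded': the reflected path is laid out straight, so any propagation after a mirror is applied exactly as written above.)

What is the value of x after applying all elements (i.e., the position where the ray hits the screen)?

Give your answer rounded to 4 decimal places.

Initial: x=6.0000 theta=-0.5000
After 1 (propagate distance d=11): x=0.5000 theta=-0.5000
After 2 (thin lens f=37): x=0.5000 theta=-19/37 (≈-0.5135)
After 3 (propagate distance d=35): x=-1293/74 (≈-17.4730) theta=-19/37 (≈-0.5135)
After 4 (thin lens f=11): x=-1293/74 (≈-17.4730) theta=875/814 (≈1.0749)
After 5 (propagate distance d=17 (to screen)): x=326/407 (≈0.8010) theta=875/814 (≈1.0749)
Rounded to 4 decimal places: x = 0.8010

Answer: 0.8010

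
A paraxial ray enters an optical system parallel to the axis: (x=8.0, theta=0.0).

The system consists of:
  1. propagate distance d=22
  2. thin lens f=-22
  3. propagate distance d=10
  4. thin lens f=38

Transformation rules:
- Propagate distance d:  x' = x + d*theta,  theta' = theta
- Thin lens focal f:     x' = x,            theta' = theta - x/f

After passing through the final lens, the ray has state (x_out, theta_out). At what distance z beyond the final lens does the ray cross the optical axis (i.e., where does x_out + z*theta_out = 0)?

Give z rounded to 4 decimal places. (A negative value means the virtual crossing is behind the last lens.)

Initial: x=8.0000 theta=0.0000
After 1 (propagate distance d=22): x=8.0000 theta=0.0000
After 2 (thin lens f=-22): x=8.0000 theta=4/11 (≈0.3636)
After 3 (propagate distance d=10): x=128/11 (≈11.6364) theta=4/11 (≈0.3636)
After 4 (thin lens f=38): x=128/11 (≈11.6364) theta=12/209 (≈0.0574)
z_focus = -x_out/theta_out = -(128/11)/(12/209) = -608/3 ≈ -202.6667
Rounded to 4 decimal places: z = -202.6667

Answer: -202.6667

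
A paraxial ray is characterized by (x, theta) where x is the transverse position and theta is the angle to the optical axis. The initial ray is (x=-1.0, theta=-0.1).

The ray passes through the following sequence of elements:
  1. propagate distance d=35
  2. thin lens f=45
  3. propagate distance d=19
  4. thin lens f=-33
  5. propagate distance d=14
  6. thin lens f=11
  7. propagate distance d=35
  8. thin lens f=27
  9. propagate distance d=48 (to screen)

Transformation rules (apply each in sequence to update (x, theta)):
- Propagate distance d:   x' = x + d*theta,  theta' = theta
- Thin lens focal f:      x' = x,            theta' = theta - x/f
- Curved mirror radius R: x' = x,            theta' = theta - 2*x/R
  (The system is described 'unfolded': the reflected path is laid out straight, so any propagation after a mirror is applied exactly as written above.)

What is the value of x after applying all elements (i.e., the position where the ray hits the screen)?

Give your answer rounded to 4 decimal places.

Initial: x=-1.0000 theta=-0.1000
After 1 (propagate distance d=35): x=-4.5000 theta=-0.1000
After 2 (thin lens f=45): x=-4.5000 theta=0.0000
After 3 (propagate distance d=19): x=-4.5000 theta=0.0000
After 4 (thin lens f=-33): x=-4.5000 theta=-3/22 (≈-0.1364)
After 5 (propagate distance d=14): x=-141/22 (≈-6.4091) theta=-3/22 (≈-0.1364)
After 6 (thin lens f=11): x=-141/22 (≈-6.4091) theta=54/121 (≈0.4463)
After 7 (propagate distance d=35): x=2229/242 (≈9.2107) theta=54/121 (≈0.4463)
After 8 (thin lens f=27): x=2229/242 (≈9.2107) theta=229/2178 (≈0.1051)
After 9 (propagate distance d=48 (to screen)): x=941/66 (≈14.2576) theta=229/2178 (≈0.1051)
Rounded to 4 decimal places: x = 14.2576

Answer: 14.2576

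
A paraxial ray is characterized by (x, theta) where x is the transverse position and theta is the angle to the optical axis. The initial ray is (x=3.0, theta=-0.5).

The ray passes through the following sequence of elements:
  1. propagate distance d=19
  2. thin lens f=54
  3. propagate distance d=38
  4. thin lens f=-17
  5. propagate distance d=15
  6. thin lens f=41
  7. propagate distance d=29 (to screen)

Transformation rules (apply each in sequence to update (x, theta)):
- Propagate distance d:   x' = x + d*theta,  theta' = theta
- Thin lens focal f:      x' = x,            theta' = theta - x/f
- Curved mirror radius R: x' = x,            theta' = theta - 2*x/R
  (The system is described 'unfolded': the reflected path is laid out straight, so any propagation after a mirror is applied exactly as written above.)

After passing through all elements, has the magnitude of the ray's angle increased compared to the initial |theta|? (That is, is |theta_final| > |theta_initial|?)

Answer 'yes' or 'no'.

Initial: x=3.0000 theta=-0.5000
After 1 (propagate distance d=19): x=-6.5000 theta=-0.5000
After 2 (thin lens f=54): x=-6.5000 theta=-41/108 (≈-0.3796)
After 3 (propagate distance d=38): x=-565/27 (≈-20.9259) theta=-41/108 (≈-0.3796)
After 4 (thin lens f=-17): x=-565/27 (≈-20.9259) theta=-2957/1836 (≈-1.6106)
After 5 (propagate distance d=15): x=-82775/1836 (≈-45.0844) theta=-2957/1836 (≈-1.6106)
After 6 (thin lens f=41): x=-82775/1836 (≈-45.0844) theta=-19231/37638 (≈-0.5109)
After 7 (propagate distance d=29 (to screen)): x=-4509173/75276 (≈-59.9019) theta=-19231/37638 (≈-0.5109)
|theta_initial|=0.5000 |theta_final|=19231/37638 (≈0.5109) -> increased

Answer: yes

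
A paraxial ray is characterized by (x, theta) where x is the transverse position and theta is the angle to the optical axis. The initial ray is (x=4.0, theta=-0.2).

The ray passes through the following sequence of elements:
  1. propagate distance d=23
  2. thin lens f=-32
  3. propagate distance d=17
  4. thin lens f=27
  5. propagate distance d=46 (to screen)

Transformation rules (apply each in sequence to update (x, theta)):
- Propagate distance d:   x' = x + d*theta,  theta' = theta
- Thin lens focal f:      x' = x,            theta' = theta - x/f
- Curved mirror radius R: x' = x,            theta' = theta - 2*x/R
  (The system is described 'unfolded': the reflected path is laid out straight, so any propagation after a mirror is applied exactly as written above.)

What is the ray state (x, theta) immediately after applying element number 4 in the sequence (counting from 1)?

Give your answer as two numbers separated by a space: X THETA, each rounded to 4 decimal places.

Answer: -4.3188 -0.0588

Derivation:
Initial: x=4.0000 theta=-0.2000
After 1 (propagate distance d=23): x=-0.6000 theta=-0.2000
After 2 (thin lens f=-32): x=-0.6000 theta=-7/32 (≈-0.2188)
After 3 (propagate distance d=17): x=-691/160 (≈-4.3188) theta=-7/32 (≈-0.2188)
After 4 (thin lens f=27): x=-691/160 (≈-4.3188) theta=-127/2160 (≈-0.0588)
Rounded to 4 decimal places: x = -4.3188, theta = -0.0588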